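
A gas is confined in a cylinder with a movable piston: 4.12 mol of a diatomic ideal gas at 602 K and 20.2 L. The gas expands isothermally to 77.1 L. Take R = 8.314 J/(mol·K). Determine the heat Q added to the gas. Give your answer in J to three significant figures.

Isothermal ⇒ ΔU = 0, so Q = W = nRT ln(V₂/V₁).
Q = (4.12)(8.314)(602) ln(77.1/20.2) = 20621 × 1.339 = 27620 J.

Q ≈ 27600 J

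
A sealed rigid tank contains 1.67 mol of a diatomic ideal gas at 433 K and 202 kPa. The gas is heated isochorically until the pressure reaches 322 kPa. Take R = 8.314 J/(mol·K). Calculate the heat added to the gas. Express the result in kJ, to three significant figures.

Q ≈ 8.93 kJ

Constant volume ⇒ W = 0, so Q = ΔU = nCᵥΔT with Cᵥ = 5R/2 = 20.79 J/(mol·K).
At constant V, T₂/T₁ = P₂/P₁ ⇒ ΔT = T₁(P₂/P₁ − 1) = 433·(322/202 − 1) = 257.2 K.
ΔU = (1.67)(20.79)(257.2) = 8929 J.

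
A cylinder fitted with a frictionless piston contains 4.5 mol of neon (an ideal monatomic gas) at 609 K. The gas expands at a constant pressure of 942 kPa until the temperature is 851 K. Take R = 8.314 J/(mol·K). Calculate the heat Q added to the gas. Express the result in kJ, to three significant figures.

Q ≈ 22.6 kJ

Isobaric: W = nRΔT = (4.5)(8.314)(242) = 9054 J.
ΔU = nCᵥΔT with Cᵥ = 3R/2: ΔU = (4.5)(12.47)(242) = 13581 J.
Q = ΔU + W = 13581 + 9054 = 22635 J.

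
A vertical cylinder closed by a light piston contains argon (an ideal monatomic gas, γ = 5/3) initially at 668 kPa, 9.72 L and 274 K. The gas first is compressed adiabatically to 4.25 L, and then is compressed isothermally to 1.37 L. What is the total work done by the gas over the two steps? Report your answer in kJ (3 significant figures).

W_total ≈ -19.9 kJ

Step 1 (adiabatic): W = (P₁V₁ − P₂V₂)/(γ−1) = (6493 − 11271)/0.667 = -7167 J.
After step 1: P = 2652 kPa, V = 4.25 L, T = 475.6 K.
Step 2 (isothermal): W = P₁V₁ ln(V₂/V₁) = (11271) ln(1.37/4.25) = -12760 J.
W_total = -7167 − 12760 = -19927 J.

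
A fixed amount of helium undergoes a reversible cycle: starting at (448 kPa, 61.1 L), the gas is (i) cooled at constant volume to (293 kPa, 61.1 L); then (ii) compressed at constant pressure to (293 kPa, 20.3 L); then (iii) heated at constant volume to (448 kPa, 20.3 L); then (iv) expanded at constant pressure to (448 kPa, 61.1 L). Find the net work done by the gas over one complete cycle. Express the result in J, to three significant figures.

Constant-volume legs do no work.
W(ii) = (293)(20.3 − 61.1) = -11954 J; W(iv) = (448)(61.1 − 20.3) = 18278 J.
W_net = -11954 + 18278 = 6324 J (the clockwise enclosed area).

W_net ≈ 6320 J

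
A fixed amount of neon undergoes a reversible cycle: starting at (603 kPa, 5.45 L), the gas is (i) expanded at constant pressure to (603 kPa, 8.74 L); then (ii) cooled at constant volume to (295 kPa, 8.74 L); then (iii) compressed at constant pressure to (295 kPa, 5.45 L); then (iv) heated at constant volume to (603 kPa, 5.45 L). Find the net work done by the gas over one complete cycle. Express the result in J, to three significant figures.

W_net ≈ 1010 J

Constant-volume legs do no work.
W(i) = (603)(8.74 − 5.45) = 1984 J; W(iii) = (295)(5.45 − 8.74) = -970.5 J.
W_net = 1984 − 970.5 = 1013 J (the clockwise enclosed area).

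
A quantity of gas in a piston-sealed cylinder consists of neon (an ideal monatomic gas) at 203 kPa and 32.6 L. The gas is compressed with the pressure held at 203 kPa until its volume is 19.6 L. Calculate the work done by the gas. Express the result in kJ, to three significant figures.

Isobaric: W = P ΔV.
W = (203 kPa)(19.6 − 32.6 L) = (203)(-13) = -2639 J.

W ≈ -2.64 kJ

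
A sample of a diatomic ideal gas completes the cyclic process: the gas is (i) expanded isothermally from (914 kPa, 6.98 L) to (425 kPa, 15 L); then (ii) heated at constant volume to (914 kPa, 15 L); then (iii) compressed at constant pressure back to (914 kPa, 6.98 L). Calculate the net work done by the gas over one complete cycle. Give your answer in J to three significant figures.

W_net ≈ -2450 J

Leg (i): W = PᵢVᵢ ln(V_f/Vᵢ) = (6380) ln(15/6.98) = 4880 J.
Leg (ii): W = 0.
Leg (iii): W = PΔV = (914)(6.98 − 15) = -7330 J.
W_net = 4880 − 7330 = -2450 J.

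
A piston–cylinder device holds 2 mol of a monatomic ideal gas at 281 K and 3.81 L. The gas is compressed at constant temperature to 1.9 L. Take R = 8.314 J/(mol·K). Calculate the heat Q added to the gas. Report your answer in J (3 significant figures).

Isothermal ⇒ ΔU = 0, so Q = W = nRT ln(V₂/V₁).
Q = (2)(8.314)(281) ln(1.9/3.81) = 4672 × -0.6958 = -3251 J.

Q ≈ -3250 J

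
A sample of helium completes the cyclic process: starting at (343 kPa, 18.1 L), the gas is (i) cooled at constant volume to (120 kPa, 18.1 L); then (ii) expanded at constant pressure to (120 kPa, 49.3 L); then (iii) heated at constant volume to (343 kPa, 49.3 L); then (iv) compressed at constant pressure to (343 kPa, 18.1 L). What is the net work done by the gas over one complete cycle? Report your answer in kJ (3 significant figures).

Constant-volume legs do no work.
W(ii) = (120)(49.3 − 18.1) = 3744 J; W(iv) = (343)(18.1 − 49.3) = -10702 J.
W_net = 3744 − 10702 = -6958 J (the counter-clockwise enclosed area).

W_net ≈ -6.96 kJ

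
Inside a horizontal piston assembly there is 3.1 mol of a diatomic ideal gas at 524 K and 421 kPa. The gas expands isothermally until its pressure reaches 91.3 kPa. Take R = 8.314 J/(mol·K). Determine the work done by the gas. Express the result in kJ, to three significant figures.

Isothermal process: W = nRT ln(V₂/V₁) = nRT ln(P₁/P₂).
W = (3.1)(8.314)(524) × ln(421/91.3)
  = 13505 × ln(4.611) = 13505 × 1.528
W_by_gas = 20643 J.

W ≈ 20.6 kJ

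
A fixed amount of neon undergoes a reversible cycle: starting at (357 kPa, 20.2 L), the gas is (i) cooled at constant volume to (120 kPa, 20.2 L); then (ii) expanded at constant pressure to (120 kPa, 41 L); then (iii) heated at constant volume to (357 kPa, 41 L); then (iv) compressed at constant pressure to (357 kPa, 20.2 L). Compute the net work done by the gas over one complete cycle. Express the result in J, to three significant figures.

Constant-volume legs do no work.
W(ii) = (120)(41 − 20.2) = 2496 J; W(iv) = (357)(20.2 − 41) = -7426 J.
W_net = 2496 − 7426 = -4930 J (the counter-clockwise enclosed area).

W_net ≈ -4930 J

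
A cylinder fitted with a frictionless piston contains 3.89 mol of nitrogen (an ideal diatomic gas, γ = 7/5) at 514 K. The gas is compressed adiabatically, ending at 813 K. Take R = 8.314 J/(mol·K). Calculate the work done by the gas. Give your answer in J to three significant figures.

W ≈ -24200 J

Adiabatic ⇒ Q = 0, so W_by = −ΔU = nCᵥ(T₁ − T₂).
Cᵥ = 5R/2 = 20.79 J/(mol·K).
W = (3.89)(20.79)(514 − 813) = -24175 J.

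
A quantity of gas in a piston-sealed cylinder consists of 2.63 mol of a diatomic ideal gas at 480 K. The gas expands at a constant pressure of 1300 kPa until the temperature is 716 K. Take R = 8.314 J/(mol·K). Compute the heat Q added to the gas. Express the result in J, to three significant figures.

Q ≈ 18100 J

Isobaric: W = nRΔT = (2.63)(8.314)(236) = 5160 J.
ΔU = nCᵥΔT with Cᵥ = 5R/2: ΔU = (2.63)(20.79)(236) = 12901 J.
Q = ΔU + W = 12901 + 5160 = 18061 J.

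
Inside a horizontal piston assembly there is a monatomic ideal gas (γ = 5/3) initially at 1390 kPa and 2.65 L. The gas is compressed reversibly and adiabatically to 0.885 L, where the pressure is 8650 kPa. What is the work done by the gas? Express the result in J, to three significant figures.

W ≈ -5960 J

Adiabatic: W = (P₁V₁ − P₂V₂)/(γ − 1) with γ = 5/3.
P₁V₁ = 3684 J, P₂V₂ = 7655 J.
W = (3684 − 7655) / 0.6667 = -5958 J.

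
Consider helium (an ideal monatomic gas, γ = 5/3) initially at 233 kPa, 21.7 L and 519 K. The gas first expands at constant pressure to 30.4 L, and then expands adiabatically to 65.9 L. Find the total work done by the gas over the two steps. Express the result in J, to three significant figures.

Step 1 (isobaric): W = PΔV = (233 kPa)(30.4 − 21.7 L) = 2027 J.
After step 1: P = 233 kPa, V = 30.4 L, T = 727.1 K.
Step 2 (adiabatic): W = (P₁V₁ − P₂V₂)/(γ−1) = (7083 − 4229)/0.667 = 4282 J.
W_total = 2027 + 4282 = 6309 J.

W_total ≈ 6310 J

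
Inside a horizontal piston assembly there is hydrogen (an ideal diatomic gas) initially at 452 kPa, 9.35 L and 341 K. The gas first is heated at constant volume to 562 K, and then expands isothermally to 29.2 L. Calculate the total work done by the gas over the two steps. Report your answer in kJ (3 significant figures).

Step 1 (isochoric): W = 0 (constant volume).
After step 1: P = 744.9 kPa (V unchanged).
Step 2 (isothermal): W = P₁V₁ ln(V₂/V₁) = (6965) ln(29.2/9.35) = 7932 J.
W_total = 0 + 7932 = 7932 J.

W_total ≈ 7.93 kJ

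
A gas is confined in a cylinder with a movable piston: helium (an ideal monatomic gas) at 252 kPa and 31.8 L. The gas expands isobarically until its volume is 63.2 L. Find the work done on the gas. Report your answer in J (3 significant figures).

W ≈ -7910 J

Isobaric: W = P ΔV.
W = (252 kPa)(63.2 − 31.8 L) = (252)(31.4) = 7913 J.
Work on gas = −W_by = -7913 J.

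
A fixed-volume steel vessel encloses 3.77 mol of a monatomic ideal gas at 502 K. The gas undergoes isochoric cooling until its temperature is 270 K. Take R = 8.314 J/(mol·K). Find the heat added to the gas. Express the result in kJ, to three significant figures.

Constant volume ⇒ W = 0, so Q = ΔU = nCᵥΔT with Cᵥ = 3R/2 = 12.47 J/(mol·K).
ΔU = (3.77)(12.47)(270 − 502) = -10908 J.

Q ≈ -10.9 kJ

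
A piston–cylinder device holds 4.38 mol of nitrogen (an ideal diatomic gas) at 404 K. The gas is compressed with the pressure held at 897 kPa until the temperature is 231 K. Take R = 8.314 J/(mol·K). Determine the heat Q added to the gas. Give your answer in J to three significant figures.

Isobaric: W = nRΔT = (4.38)(8.314)(-173) = -6300 J.
ΔU = nCᵥΔT with Cᵥ = 5R/2: ΔU = (4.38)(20.79)(-173) = -15750 J.
Q = ΔU + W = -15750 − 6300 = -22049 J.

Q ≈ -22000 J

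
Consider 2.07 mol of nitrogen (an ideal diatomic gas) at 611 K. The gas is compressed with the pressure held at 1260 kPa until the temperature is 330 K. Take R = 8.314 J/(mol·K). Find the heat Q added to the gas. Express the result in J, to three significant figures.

Q ≈ -16900 J

Isobaric: W = nRΔT = (2.07)(8.314)(-281) = -4836 J.
ΔU = nCᵥΔT with Cᵥ = 5R/2: ΔU = (2.07)(20.79)(-281) = -12090 J.
Q = ΔU + W = -12090 − 4836 = -16926 J.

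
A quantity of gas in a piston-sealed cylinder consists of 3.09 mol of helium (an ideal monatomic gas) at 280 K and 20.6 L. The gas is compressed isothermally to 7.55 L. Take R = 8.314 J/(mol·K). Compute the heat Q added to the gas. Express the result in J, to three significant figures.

Isothermal ⇒ ΔU = 0, so Q = W = nRT ln(V₂/V₁).
Q = (3.09)(8.314)(280) ln(7.55/20.6) = 7193 × -1.004 = -7220 J.

Q ≈ -7220 J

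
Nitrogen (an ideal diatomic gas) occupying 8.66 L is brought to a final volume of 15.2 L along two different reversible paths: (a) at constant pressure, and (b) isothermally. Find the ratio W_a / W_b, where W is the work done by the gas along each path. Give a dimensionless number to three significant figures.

Path (a) isobaric: W = P₁(V₂ − V₁) → W_a/(P₁V₁) = 0.7552.
Path (b) isothermal: W = P₁V₁ ln(V₂/V₁) → W_b/(P₁V₁) = 0.5626.
W_a / W_b = 0.7552 / 0.5626 = 1.342.

W_a / W_b ≈ 1.34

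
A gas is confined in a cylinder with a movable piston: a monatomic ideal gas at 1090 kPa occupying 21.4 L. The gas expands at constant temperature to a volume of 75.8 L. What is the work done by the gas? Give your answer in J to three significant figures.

W ≈ 29500 J

Isothermal: W = nRT ln(V₂/V₁) = P₁V₁ ln(V₂/V₁).
P₁V₁ = (1090 kPa)(21.4 L) = 23326 J.
W = 23326 × ln(75.8/21.4) = 23326 × 1.265
W_by_gas = 29501 J.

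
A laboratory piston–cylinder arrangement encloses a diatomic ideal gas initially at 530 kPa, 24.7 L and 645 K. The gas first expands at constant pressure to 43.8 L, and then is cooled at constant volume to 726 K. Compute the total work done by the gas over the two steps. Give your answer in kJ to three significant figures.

W_total ≈ 10.1 kJ

Step 1 (isobaric): W = PΔV = (530 kPa)(43.8 − 24.7 L) = 10123 J.
Step 2 (isochoric): W = 0 (constant volume).
W_total = 10123 + 0 = 10123 J.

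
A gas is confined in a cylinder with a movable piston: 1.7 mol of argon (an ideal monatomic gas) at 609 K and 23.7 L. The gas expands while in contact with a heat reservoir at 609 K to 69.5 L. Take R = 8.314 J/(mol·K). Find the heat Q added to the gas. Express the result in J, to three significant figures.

Q ≈ 9260 J

Isothermal ⇒ ΔU = 0, so Q = W = nRT ln(V₂/V₁).
Q = (1.7)(8.314)(609) ln(69.5/23.7) = 8607 × 1.076 = 9260 J.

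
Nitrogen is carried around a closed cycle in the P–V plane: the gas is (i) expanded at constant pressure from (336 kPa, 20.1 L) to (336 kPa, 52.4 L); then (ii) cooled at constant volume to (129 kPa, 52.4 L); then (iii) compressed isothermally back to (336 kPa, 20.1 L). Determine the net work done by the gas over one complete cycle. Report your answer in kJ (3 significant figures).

Leg (i): W = PΔV = (336)(52.4 − 20.1) = 10853 J.
Leg (ii): W = 0.
Leg (iii): W = PᵢVᵢ ln(V_f/Vᵢ) = (6760) ln(20.1/52.4) = -6477 J.
W_net = 10853 − 6477 = 4376 J.

W_net ≈ 4.38 kJ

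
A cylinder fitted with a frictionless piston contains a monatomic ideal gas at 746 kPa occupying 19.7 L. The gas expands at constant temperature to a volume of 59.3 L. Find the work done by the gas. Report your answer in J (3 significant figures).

Isothermal: W = nRT ln(V₂/V₁) = P₁V₁ ln(V₂/V₁).
P₁V₁ = (746 kPa)(19.7 L) = 14696 J.
W = 14696 × ln(59.3/19.7) = 14696 × 1.102
W_by_gas = 16195 J.

W ≈ 16200 J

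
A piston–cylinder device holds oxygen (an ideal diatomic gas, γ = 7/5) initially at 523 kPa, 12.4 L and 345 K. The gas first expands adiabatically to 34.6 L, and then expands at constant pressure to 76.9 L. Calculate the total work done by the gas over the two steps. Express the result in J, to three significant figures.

Step 1 (adiabatic): W = (P₁V₁ − P₂V₂)/(γ−1) = (6485 − 4302)/0.4 = 5458 J.
After step 1: P = 124.3 kPa, V = 34.6 L, T = 228.9 K.
Step 2 (isobaric): W = PΔV = (124.3 kPa)(76.9 − 34.6 L) = 5259 J.
W_total = 5458 + 5259 = 10717 J.

W_total ≈ 10700 J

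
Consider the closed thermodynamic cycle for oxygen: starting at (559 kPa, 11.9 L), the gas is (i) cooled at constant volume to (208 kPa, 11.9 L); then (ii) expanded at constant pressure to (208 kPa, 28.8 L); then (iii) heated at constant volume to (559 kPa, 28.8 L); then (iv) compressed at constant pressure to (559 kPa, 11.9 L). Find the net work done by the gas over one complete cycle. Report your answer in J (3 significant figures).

W_net ≈ -5930 J

Constant-volume legs do no work.
W(ii) = (208)(28.8 − 11.9) = 3515 J; W(iv) = (559)(11.9 − 28.8) = -9447 J.
W_net = 3515 − 9447 = -5932 J (the counter-clockwise enclosed area).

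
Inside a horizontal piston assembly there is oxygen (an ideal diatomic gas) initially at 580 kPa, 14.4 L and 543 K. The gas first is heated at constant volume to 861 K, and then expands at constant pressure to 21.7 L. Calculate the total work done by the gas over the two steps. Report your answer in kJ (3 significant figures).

W_total ≈ 6.71 kJ

Step 1 (isochoric): W = 0 (constant volume).
After step 1: P = 919.7 kPa (V unchanged).
Step 2 (isobaric): W = PΔV = (919.7 kPa)(21.7 − 14.4 L) = 6714 J.
W_total = 0 + 6714 = 6714 J.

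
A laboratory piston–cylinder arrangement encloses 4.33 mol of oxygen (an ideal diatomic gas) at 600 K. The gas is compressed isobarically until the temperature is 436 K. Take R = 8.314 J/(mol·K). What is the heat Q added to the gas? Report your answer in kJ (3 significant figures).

Q ≈ -20.7 kJ

Isobaric: W = nRΔT = (4.33)(8.314)(-164) = -5904 J.
ΔU = nCᵥΔT with Cᵥ = 5R/2: ΔU = (4.33)(20.79)(-164) = -14760 J.
Q = ΔU + W = -14760 − 5904 = -20664 J.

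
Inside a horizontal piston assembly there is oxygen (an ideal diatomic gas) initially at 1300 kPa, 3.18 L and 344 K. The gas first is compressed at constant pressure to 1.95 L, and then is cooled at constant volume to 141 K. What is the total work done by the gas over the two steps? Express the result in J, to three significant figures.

Step 1 (isobaric): W = PΔV = (1300 kPa)(1.95 − 3.18 L) = -1599 J.
Step 2 (isochoric): W = 0 (constant volume).
W_total = -1599 + 0 = -1599 J.

W_total ≈ -1600 J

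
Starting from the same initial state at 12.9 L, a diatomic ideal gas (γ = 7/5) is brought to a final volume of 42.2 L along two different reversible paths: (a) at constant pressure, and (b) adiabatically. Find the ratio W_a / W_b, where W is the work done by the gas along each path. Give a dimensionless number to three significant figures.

W_a / W_b ≈ 2.41

Path (a) isobaric: W = P₁(V₂ − V₁) → W_a/(P₁V₁) = 2.271.
Path (b) adiabatic: W = P₁V₁(1 − (V₁/V₂)^(γ−1))/(γ−1) → W_b/(P₁V₁) = 0.9439.
W_a / W_b = 2.271 / 0.9439 = 2.406.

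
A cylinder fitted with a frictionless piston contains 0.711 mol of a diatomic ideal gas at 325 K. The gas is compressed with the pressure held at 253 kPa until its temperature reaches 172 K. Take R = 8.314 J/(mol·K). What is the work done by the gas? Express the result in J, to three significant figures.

Isobaric: W = P ΔV = nR ΔT.
W = (0.711)(8.314)(172 − 325) = -904.4 J.

W ≈ -904 J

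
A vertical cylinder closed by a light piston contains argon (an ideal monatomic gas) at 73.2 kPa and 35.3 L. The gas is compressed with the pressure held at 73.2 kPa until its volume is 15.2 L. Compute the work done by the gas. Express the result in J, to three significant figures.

W ≈ -1470 J

Isobaric: W = P ΔV.
W = (73.2 kPa)(15.2 − 35.3 L) = (73.2)(-20.1) = -1471 J.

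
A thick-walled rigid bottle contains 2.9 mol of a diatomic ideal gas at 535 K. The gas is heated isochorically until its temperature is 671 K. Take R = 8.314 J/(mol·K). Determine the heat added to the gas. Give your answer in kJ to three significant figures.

Q ≈ 8.20 kJ

Constant volume ⇒ W = 0, so Q = ΔU = nCᵥΔT with Cᵥ = 5R/2 = 20.79 J/(mol·K).
ΔU = (2.9)(20.79)(671 − 535) = 8198 J.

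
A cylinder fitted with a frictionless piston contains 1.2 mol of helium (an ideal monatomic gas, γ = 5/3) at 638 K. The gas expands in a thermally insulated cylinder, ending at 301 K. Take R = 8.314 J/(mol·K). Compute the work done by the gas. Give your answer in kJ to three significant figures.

W ≈ 5.04 kJ

Adiabatic ⇒ Q = 0, so W_by = −ΔU = nCᵥ(T₁ − T₂).
Cᵥ = 3R/2 = 12.47 J/(mol·K).
W = (1.2)(12.47)(638 − 301) = 5043 J.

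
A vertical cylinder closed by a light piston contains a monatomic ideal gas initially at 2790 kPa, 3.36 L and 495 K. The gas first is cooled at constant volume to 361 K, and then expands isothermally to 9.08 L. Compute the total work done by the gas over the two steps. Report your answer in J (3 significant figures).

W_total ≈ 6800 J

Step 1 (isochoric): W = 0 (constant volume).
After step 1: P = 2035 kPa (V unchanged).
Step 2 (isothermal): W = P₁V₁ ln(V₂/V₁) = (6837) ln(9.08/3.36) = 6797 J.
W_total = 0 + 6797 = 6797 J.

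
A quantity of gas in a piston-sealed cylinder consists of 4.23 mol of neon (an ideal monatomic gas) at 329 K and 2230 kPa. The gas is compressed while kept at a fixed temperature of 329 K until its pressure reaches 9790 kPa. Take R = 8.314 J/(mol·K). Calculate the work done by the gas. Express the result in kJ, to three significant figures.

Isothermal process: W = nRT ln(V₂/V₁) = nRT ln(P₁/P₂).
W = (4.23)(8.314)(329) × ln(2230/9790)
  = 11570 × ln(0.2278) = 11570 × -1.479
W_by_gas = -17117 J.

W ≈ -17.1 kJ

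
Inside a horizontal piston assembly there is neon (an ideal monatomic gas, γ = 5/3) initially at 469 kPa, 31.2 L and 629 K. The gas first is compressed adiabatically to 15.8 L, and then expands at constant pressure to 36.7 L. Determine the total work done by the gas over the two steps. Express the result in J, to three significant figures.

W_total ≈ 17900 J

Step 1 (adiabatic): W = (P₁V₁ − P₂V₂)/(γ−1) = (14633 − 23032)/0.667 = -12598 J.
After step 1: P = 1458 kPa, V = 15.8 L, T = 990 K.
Step 2 (isobaric): W = PΔV = (1458 kPa)(36.7 − 15.8 L) = 30466 J.
W_total = -12598 + 30466 = 17868 J.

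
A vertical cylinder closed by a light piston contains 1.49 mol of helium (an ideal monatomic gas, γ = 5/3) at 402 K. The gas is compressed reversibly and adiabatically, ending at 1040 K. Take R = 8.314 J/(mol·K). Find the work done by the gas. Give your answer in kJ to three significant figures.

Adiabatic ⇒ Q = 0, so W_by = −ΔU = nCᵥ(T₁ − T₂).
Cᵥ = 3R/2 = 12.47 J/(mol·K).
W = (1.49)(12.47)(402 − 1040) = -11855 J.

W ≈ -11.9 kJ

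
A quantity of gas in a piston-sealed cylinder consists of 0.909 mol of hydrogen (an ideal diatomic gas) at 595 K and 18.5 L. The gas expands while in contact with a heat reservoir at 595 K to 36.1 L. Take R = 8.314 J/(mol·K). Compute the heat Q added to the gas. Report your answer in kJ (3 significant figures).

Q ≈ 3.01 kJ

Isothermal ⇒ ΔU = 0, so Q = W = nRT ln(V₂/V₁).
Q = (0.909)(8.314)(595) ln(36.1/18.5) = 4497 × 0.6685 = 3006 J.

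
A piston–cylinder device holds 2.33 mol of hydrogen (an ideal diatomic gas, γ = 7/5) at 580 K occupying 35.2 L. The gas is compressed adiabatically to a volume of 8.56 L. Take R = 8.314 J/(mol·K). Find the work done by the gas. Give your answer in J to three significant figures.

W ≈ -21400 J

Adiabatic: TV^(γ−1) = const with γ = 7/5.
T₂ = T₁ (V₁/V₂)^(γ−1) = 580 × (35.2/8.56)^0.4 = 580 × 1.76 = 1021 K.
W_by = nCᵥ(T₁ − T₂) = (2.33)(20.79)(580 − 1021) = -21361 J.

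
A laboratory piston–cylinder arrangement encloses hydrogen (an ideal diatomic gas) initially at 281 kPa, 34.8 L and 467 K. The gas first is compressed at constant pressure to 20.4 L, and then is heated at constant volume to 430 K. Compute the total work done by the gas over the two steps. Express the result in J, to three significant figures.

W_total ≈ -4050 J

Step 1 (isobaric): W = PΔV = (281 kPa)(20.4 − 34.8 L) = -4046 J.
Step 2 (isochoric): W = 0 (constant volume).
W_total = -4046 + 0 = -4046 J.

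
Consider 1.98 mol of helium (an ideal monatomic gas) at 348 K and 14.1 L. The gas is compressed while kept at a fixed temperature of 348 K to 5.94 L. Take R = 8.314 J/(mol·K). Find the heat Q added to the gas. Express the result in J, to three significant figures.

Isothermal ⇒ ΔU = 0, so Q = W = nRT ln(V₂/V₁).
Q = (1.98)(8.314)(348) ln(5.94/14.1) = 5729 × -0.8645 = -4952 J.

Q ≈ -4950 J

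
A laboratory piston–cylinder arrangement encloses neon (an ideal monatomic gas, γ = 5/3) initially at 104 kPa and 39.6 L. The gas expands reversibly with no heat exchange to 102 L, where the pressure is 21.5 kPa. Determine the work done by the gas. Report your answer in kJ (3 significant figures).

Adiabatic: W = (P₁V₁ − P₂V₂)/(γ − 1) with γ = 5/3.
P₁V₁ = 4118 J, P₂V₂ = 2193 J.
W = (4118 − 2193) / 0.6667 = 2888 J.

W ≈ 2.89 kJ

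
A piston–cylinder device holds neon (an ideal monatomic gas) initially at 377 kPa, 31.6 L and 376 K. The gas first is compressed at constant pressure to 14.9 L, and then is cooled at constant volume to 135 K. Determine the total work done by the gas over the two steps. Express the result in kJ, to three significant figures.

W_total ≈ -6.30 kJ

Step 1 (isobaric): W = PΔV = (377 kPa)(14.9 − 31.6 L) = -6296 J.
Step 2 (isochoric): W = 0 (constant volume).
W_total = -6296 + 0 = -6296 J.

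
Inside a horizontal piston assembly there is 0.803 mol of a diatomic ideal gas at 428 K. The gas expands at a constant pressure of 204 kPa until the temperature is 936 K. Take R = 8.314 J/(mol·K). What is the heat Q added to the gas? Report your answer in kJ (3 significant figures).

Q ≈ 11.9 kJ

Isobaric: W = nRΔT = (0.803)(8.314)(508) = 3391 J.
ΔU = nCᵥΔT with Cᵥ = 5R/2: ΔU = (0.803)(20.79)(508) = 8479 J.
Q = ΔU + W = 8479 + 3391 = 11870 J.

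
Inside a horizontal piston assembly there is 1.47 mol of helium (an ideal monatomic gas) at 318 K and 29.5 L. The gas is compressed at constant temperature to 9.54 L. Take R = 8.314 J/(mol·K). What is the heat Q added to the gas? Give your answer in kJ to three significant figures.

Isothermal ⇒ ΔU = 0, so Q = W = nRT ln(V₂/V₁).
Q = (1.47)(8.314)(318) ln(9.54/29.5) = 3886 × -1.129 = -4387 J.

Q ≈ -4.39 kJ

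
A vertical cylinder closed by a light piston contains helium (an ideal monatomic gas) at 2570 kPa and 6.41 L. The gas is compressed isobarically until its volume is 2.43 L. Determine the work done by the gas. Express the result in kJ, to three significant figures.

Isobaric: W = P ΔV.
W = (2570 kPa)(2.43 − 6.41 L) = (2570)(-3.98) = -10229 J.

W ≈ -10.2 kJ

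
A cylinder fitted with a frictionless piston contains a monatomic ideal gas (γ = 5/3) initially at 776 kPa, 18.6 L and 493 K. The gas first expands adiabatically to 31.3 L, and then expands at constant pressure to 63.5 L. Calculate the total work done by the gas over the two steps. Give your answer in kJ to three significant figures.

Step 1 (adiabatic): W = (P₁V₁ − P₂V₂)/(γ−1) = (14434 − 10202)/0.667 = 6347 J.
After step 1: P = 325.9 kPa, V = 31.3 L, T = 348.5 K.
Step 2 (isobaric): W = PΔV = (325.9 kPa)(63.5 − 31.3 L) = 10495 J.
W_total = 6347 + 10495 = 16843 J.

W_total ≈ 16.8 kJ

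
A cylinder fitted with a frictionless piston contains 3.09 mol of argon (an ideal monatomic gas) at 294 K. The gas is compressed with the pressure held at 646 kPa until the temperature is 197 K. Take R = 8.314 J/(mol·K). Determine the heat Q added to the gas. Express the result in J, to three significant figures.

Q ≈ -6230 J

Isobaric: W = nRΔT = (3.09)(8.314)(-97) = -2492 J.
ΔU = nCᵥΔT with Cᵥ = 3R/2: ΔU = (3.09)(12.47)(-97) = -3738 J.
Q = ΔU + W = -3738 − 2492 = -6230 J.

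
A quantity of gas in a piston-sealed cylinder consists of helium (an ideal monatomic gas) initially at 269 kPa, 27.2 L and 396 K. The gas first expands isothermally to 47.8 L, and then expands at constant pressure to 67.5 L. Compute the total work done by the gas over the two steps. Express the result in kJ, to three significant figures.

Step 1 (isothermal): W = P₁V₁ ln(V₂/V₁) = (7317) ln(47.8/27.2) = 4125 J.
After step 1: P = 153.1 kPa, V = 47.8 L, T = 396 K.
Step 2 (isobaric): W = PΔV = (153.1 kPa)(67.5 − 47.8 L) = 3016 J.
W_total = 4125 + 3016 = 7141 J.

W_total ≈ 7.14 kJ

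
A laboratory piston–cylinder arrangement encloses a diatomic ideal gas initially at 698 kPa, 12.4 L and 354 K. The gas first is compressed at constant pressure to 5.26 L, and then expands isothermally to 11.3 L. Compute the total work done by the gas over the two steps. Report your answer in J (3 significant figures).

W_total ≈ -2180 J

Step 1 (isobaric): W = PΔV = (698 kPa)(5.26 − 12.4 L) = -4984 J.
After step 1: P = 698 kPa, V = 5.26 L, T = 150.2 K.
Step 2 (isothermal): W = P₁V₁ ln(V₂/V₁) = (3671) ln(11.3/5.26) = 2807 J.
W_total = -4984 + 2807 = -2176 J.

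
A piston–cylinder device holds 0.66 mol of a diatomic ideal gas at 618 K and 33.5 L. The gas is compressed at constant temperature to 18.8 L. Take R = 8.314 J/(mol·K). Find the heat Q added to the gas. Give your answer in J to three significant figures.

Isothermal ⇒ ΔU = 0, so Q = W = nRT ln(V₂/V₁).
Q = (0.66)(8.314)(618) ln(18.8/33.5) = 3391 × -0.5777 = -1959 J.

Q ≈ -1960 J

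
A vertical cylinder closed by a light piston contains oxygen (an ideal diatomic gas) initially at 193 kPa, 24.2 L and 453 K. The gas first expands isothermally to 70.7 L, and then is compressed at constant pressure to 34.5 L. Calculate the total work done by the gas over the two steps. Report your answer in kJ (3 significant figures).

Step 1 (isothermal): W = P₁V₁ ln(V₂/V₁) = (4671) ln(70.7/24.2) = 5007 J.
After step 1: P = 66.06 kPa, V = 70.7 L, T = 453 K.
Step 2 (isobaric): W = PΔV = (66.06 kPa)(34.5 − 70.7 L) = -2391 J.
W_total = 5007 − 2391 = 2616 J.

W_total ≈ 2.62 kJ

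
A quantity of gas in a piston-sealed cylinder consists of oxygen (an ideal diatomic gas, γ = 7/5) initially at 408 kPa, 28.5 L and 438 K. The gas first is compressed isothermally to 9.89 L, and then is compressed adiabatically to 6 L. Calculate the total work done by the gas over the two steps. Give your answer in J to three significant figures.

W_total ≈ -18700 J

Step 1 (isothermal): W = P₁V₁ ln(V₂/V₁) = (11628) ln(9.89/28.5) = -12307 J.
After step 1: P = 1176 kPa, V = 9.89 L, T = 438 K.
Step 2 (adiabatic): W = (P₁V₁ − P₂V₂)/(γ−1) = (11628 − 14201)/0.4 = -6433 J.
W_total = -12307 − 6433 = -18740 J.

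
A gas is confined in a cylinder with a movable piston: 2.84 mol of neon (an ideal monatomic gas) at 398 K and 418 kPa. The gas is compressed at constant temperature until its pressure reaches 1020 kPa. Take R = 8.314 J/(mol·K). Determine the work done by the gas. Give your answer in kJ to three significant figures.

W ≈ -8.38 kJ

Isothermal process: W = nRT ln(V₂/V₁) = nRT ln(P₁/P₂).
W = (2.84)(8.314)(398) × ln(418/1020)
  = 9397 × ln(0.4098) = 9397 × -0.8921
W_by_gas = -8383 J.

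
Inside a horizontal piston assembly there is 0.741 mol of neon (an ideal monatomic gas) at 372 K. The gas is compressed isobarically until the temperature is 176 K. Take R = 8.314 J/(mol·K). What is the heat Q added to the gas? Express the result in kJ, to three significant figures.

Isobaric: W = nRΔT = (0.741)(8.314)(-196) = -1207 J.
ΔU = nCᵥΔT with Cᵥ = 3R/2: ΔU = (0.741)(12.47)(-196) = -1811 J.
Q = ΔU + W = -1811 − 1207 = -3019 J.

Q ≈ -3.02 kJ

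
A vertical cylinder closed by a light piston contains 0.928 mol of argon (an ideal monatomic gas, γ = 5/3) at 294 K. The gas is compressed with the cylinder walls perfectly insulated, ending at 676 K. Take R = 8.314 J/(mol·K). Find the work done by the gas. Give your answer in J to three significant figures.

Adiabatic ⇒ Q = 0, so W_by = −ΔU = nCᵥ(T₁ − T₂).
Cᵥ = 3R/2 = 12.47 J/(mol·K).
W = (0.928)(12.47)(294 − 676) = -4421 J.

W ≈ -4420 J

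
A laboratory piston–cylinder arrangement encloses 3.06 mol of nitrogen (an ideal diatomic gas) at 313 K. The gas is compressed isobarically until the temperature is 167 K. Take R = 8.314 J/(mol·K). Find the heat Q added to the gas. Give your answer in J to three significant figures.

Q ≈ -13000 J

Isobaric: W = nRΔT = (3.06)(8.314)(-146) = -3714 J.
ΔU = nCᵥΔT with Cᵥ = 5R/2: ΔU = (3.06)(20.79)(-146) = -9286 J.
Q = ΔU + W = -9286 − 3714 = -13000 J.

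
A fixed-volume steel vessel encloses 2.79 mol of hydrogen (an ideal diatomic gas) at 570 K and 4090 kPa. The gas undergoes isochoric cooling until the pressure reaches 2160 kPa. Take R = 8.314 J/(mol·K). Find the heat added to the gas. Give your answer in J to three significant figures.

Constant volume ⇒ W = 0, so Q = ΔU = nCᵥΔT with Cᵥ = 5R/2 = 20.79 J/(mol·K).
At constant V, T₂/T₁ = P₂/P₁ ⇒ ΔT = T₁(P₂/P₁ − 1) = 570·(2160/4090 − 1) = -269 K.
ΔU = (2.79)(20.79)(-269) = -15598 J.

Q ≈ -15600 J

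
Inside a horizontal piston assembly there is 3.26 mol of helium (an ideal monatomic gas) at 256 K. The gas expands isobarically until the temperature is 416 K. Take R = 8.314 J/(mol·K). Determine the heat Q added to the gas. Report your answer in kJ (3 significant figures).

Q ≈ 10.8 kJ

Isobaric: W = nRΔT = (3.26)(8.314)(160) = 4337 J.
ΔU = nCᵥΔT with Cᵥ = 3R/2: ΔU = (3.26)(12.47)(160) = 6505 J.
Q = ΔU + W = 6505 + 4337 = 10841 J.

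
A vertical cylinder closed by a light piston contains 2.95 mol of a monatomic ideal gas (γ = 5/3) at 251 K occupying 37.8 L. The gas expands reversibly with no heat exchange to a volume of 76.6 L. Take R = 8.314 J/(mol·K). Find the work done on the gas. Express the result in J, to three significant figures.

Adiabatic: TV^(γ−1) = const with γ = 5/3.
T₂ = T₁ (V₁/V₂)^(γ−1) = 251 × (37.8/76.6)^0.667 = 251 × 0.6245 = 156.7 K.
W_by = nCᵥ(T₁ − T₂) = (2.95)(12.47)(251 − 156.7) = 3468 J.
Work on gas = −W_by = -3468 J.

W ≈ -3470 J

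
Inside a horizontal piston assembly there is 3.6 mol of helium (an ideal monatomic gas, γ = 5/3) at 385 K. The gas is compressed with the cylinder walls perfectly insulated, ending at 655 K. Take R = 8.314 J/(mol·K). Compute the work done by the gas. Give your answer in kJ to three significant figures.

Adiabatic ⇒ Q = 0, so W_by = −ΔU = nCᵥ(T₁ − T₂).
Cᵥ = 3R/2 = 12.47 J/(mol·K).
W = (3.6)(12.47)(385 − 655) = -12122 J.

W ≈ -12.1 kJ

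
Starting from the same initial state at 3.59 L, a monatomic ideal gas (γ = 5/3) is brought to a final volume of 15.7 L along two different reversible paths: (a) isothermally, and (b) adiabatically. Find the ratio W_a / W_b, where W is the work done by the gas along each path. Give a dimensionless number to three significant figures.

Path (a) isothermal: W = P₁V₁ ln(V₂/V₁) → W_a/(P₁V₁) = 1.476.
Path (b) adiabatic: W = P₁V₁(1 − (V₁/V₂)^(γ−1))/(γ−1) → W_b/(P₁V₁) = 0.9391.
W_a / W_b = 1.476 / 0.9391 = 1.571.

W_a / W_b ≈ 1.57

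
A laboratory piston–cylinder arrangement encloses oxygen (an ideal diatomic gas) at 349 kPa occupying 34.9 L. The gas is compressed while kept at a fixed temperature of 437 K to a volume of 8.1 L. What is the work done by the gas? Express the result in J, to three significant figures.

Isothermal: W = nRT ln(V₂/V₁) = P₁V₁ ln(V₂/V₁).
P₁V₁ = (349 kPa)(34.9 L) = 12180 J.
W = 12180 × ln(8.1/34.9) = 12180 × -1.461
W_by_gas = -17791 J.

W ≈ -17800 J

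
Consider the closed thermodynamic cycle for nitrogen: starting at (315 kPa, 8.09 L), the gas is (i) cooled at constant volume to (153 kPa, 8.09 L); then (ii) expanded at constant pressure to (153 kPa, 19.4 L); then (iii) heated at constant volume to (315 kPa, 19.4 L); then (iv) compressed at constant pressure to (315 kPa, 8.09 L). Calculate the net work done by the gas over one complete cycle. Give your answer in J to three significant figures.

Constant-volume legs do no work.
W(ii) = (153)(19.4 − 8.09) = 1730 J; W(iv) = (315)(8.09 − 19.4) = -3563 J.
W_net = 1730 − 3563 = -1832 J (the counter-clockwise enclosed area).

W_net ≈ -1830 J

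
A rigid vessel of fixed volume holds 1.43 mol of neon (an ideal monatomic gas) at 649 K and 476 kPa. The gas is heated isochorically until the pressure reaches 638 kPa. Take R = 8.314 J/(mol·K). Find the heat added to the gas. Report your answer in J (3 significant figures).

Q ≈ 3940 J

Constant volume ⇒ W = 0, so Q = ΔU = nCᵥΔT with Cᵥ = 3R/2 = 12.47 J/(mol·K).
At constant V, T₂/T₁ = P₂/P₁ ⇒ ΔT = T₁(P₂/P₁ − 1) = 649·(638/476 − 1) = 220.9 K.
ΔU = (1.43)(12.47)(220.9) = 3939 J.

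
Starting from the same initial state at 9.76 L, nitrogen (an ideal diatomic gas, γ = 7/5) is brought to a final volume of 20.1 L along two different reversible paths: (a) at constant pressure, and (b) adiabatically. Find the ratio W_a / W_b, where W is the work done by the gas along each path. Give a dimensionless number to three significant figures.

Path (a) isobaric: W = P₁(V₂ − V₁) → W_a/(P₁V₁) = 1.059.
Path (b) adiabatic: W = P₁V₁(1 − (V₁/V₂)^(γ−1))/(γ−1) → W_b/(P₁V₁) = 0.6274.
W_a / W_b = 1.059 / 0.6274 = 1.689.

W_a / W_b ≈ 1.69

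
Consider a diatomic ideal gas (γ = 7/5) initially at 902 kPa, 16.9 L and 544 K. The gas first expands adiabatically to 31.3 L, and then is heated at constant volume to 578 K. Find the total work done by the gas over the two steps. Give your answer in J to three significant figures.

Step 1 (adiabatic): W = (P₁V₁ − P₂V₂)/(γ−1) = (15244 − 11913)/0.4 = 8326 J.
Step 2 (isochoric): W = 0 (constant volume).
W_total = 8326 + 0 = 8326 J.

W_total ≈ 8330 J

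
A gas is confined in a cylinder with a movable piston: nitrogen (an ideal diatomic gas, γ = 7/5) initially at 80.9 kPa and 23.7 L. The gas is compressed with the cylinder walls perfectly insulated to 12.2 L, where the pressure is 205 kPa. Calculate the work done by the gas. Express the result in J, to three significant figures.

W ≈ -1460 J

Adiabatic: W = (P₁V₁ − P₂V₂)/(γ − 1) with γ = 7/5.
P₁V₁ = 1917 J, P₂V₂ = 2501 J.
W = (1917 − 2501) / 0.4 = -1459 J.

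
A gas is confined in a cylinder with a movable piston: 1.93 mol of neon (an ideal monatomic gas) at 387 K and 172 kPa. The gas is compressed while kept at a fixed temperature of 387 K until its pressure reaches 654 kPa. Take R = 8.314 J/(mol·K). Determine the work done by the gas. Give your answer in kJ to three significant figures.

W ≈ -8.29 kJ

Isothermal process: W = nRT ln(V₂/V₁) = nRT ln(P₁/P₂).
W = (1.93)(8.314)(387) × ln(172/654)
  = 6210 × ln(0.263) = 6210 × -1.336
W_by_gas = -8294 J.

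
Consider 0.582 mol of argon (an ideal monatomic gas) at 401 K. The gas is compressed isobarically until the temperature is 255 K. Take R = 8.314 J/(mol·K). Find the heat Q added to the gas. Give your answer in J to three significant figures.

Q ≈ -1770 J

Isobaric: W = nRΔT = (0.582)(8.314)(-146) = -706.5 J.
ΔU = nCᵥΔT with Cᵥ = 3R/2: ΔU = (0.582)(12.47)(-146) = -1060 J.
Q = ΔU + W = -1060 − 706.5 = -1766 J.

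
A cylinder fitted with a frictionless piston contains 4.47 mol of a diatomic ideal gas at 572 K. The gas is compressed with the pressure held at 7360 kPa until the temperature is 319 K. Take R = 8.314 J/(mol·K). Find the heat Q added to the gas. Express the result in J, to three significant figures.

Isobaric: W = nRΔT = (4.47)(8.314)(-253) = -9402 J.
ΔU = nCᵥΔT with Cᵥ = 5R/2: ΔU = (4.47)(20.79)(-253) = -23506 J.
Q = ΔU + W = -23506 − 9402 = -32908 J.

Q ≈ -32900 J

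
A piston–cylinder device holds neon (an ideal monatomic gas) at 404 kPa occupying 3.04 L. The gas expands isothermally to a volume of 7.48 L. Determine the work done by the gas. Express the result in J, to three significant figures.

Isothermal: W = nRT ln(V₂/V₁) = P₁V₁ ln(V₂/V₁).
P₁V₁ = (404 kPa)(3.04 L) = 1228 J.
W = 1228 × ln(7.48/3.04) = 1228 × 0.9004
W_by_gas = 1106 J.

W ≈ 1110 J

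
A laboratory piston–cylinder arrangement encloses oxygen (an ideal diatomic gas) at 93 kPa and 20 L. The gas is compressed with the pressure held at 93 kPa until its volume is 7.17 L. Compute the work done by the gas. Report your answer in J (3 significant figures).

Isobaric: W = P ΔV.
W = (93 kPa)(7.17 − 20 L) = (93)(-12.83) = -1193 J.

W ≈ -1190 J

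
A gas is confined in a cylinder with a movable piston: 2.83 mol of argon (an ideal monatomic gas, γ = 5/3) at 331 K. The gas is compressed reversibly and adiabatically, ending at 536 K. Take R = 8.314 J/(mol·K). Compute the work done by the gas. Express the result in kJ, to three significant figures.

Adiabatic ⇒ Q = 0, so W_by = −ΔU = nCᵥ(T₁ − T₂).
Cᵥ = 3R/2 = 12.47 J/(mol·K).
W = (2.83)(12.47)(331 − 536) = -7235 J.

W ≈ -7.24 kJ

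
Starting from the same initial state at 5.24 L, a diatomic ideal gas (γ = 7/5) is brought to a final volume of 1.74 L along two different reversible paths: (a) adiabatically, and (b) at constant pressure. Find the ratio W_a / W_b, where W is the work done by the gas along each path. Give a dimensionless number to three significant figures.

Path (a) adiabatic: W = P₁V₁(1 − (V₁/V₂)^(γ−1))/(γ−1) → W_a/(P₁V₁) = -1.386.
Path (b) isobaric: W = P₁(V₂ − V₁) → W_b/(P₁V₁) = -0.6679.
W_a / W_b = -1.386 / -0.6679 = 2.074.

W_a / W_b ≈ 2.07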